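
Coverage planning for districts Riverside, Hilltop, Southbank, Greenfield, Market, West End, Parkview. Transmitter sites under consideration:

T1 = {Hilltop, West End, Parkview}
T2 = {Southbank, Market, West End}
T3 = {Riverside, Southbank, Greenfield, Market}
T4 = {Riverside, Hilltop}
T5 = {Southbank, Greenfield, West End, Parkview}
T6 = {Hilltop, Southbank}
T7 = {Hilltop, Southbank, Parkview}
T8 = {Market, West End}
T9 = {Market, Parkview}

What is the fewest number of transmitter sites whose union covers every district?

T1, T3 together cover {Riverside, Hilltop, Southbank, Greenfield, Market, West End, Parkview} — every district.
No single transmitter site contains all 7 districts, so 2 is optimal.

2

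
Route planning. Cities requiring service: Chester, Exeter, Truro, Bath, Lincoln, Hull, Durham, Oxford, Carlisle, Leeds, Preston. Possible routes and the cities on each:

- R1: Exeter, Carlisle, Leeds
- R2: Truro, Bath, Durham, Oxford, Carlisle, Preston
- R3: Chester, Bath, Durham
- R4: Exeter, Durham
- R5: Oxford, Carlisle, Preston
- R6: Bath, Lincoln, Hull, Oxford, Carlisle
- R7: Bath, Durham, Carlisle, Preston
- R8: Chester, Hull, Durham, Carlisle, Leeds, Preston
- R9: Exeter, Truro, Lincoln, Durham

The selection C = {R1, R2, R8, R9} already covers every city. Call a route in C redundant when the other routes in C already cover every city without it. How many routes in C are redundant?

1

Drop R1: the rest still cover every city — redundant.
Drop R2: Bath, Oxford uncovered — not redundant.
Drop R8: Chester, Hull uncovered — not redundant.
Drop R9: Lincoln uncovered — not redundant.
1 redundant: R1.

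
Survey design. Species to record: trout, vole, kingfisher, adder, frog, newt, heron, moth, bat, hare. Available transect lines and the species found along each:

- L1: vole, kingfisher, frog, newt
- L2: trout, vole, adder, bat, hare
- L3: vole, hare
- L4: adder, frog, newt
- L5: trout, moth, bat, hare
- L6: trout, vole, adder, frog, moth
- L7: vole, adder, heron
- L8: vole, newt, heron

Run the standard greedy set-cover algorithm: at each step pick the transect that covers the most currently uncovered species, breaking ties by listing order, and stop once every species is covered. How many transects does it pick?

4

Pick 1: L2 covers 5 new species (trout, vole, adder, bat, hare).
Pick 2: L1 covers 3 new species (kingfisher, frog, newt).
Pick 3: L5 covers 1 new species (moth).
Pick 4: L7 covers 1 new species (heron).
Greedy uses 4 transects. (The true minimum is 3.)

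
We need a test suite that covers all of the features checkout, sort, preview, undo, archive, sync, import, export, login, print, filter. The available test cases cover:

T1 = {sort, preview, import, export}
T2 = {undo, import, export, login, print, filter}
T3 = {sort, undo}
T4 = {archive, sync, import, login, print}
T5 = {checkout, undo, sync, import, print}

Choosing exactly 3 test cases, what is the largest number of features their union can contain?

10

Choosing T1, T2, T4 covers {sort, preview, undo, archive, sync, import, export, login, print, filter} — 10 features.
No choice of 3 test cases does better; here checkout is left uncovered.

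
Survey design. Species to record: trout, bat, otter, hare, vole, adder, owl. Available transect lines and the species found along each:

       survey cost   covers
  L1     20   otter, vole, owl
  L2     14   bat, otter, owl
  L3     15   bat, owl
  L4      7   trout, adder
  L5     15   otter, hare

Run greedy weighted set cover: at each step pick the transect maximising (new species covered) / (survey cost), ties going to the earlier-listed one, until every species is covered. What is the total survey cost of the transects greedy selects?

Pick 1: L4 adds 2 new (trout, adder) at survey cost 7 (ratio 2/7).
Pick 2: L2 adds 3 new (bat, otter, owl) at survey cost 14 (ratio 3/14).
Pick 3: L5 adds 1 new (hare) at survey cost 15 (ratio 1/15).
Pick 4: L1 adds 1 new (vole) at survey cost 20 (ratio 1/20).
Greedy total survey cost: 7 + 14 + 15 + 20 = 56.

56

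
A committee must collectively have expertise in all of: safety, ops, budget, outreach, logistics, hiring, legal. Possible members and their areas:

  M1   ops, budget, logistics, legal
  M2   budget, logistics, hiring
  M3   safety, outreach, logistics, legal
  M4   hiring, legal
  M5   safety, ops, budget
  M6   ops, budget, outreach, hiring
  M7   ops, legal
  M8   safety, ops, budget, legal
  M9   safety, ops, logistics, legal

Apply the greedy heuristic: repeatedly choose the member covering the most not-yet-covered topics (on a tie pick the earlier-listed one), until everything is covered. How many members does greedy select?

Pick 1: M1 covers 4 new topics (ops, budget, logistics, legal).
Pick 2: M3 covers 2 new topics (safety, outreach).
Pick 3: M2 covers 1 new topics (hiring).
Greedy uses 3 members. (The true minimum is 2.)

3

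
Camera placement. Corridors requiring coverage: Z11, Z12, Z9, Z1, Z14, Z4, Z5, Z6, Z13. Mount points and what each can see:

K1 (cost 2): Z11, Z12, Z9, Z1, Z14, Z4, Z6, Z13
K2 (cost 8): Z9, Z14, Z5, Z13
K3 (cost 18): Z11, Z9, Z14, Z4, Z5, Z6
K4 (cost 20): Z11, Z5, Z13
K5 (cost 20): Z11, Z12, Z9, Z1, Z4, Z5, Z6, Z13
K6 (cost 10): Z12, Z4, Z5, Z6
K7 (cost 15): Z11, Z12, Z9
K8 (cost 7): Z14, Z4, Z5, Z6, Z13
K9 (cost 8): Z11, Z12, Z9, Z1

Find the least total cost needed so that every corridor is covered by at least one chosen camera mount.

K1, K8 cover every corridor at cost 2 + 7 = 9.
Any cover uses at least 2 camera mounts; among all covering selections none totals below 9.

9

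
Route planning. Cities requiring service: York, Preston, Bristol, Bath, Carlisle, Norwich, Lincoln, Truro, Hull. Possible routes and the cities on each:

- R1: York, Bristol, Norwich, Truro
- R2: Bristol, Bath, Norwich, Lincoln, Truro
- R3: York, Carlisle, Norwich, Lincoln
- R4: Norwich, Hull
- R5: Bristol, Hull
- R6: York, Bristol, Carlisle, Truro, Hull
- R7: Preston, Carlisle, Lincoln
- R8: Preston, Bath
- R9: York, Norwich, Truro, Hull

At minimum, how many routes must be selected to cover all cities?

3

R2, R6, R7 together cover {York, Preston, Bristol, Bath, Carlisle, Norwich, Lincoln, Truro, Hull} — every city.
No 2 of the 9 routes cover everything (all 36 pairs fall short), so 3 is minimum.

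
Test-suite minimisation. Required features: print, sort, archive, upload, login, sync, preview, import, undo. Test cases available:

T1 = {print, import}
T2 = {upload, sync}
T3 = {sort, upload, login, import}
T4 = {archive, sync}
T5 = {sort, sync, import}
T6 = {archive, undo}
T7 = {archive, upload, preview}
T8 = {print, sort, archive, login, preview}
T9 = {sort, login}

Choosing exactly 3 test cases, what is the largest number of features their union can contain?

Choosing T1, T2, T8 covers {print, sort, archive, upload, login, sync, preview, import} — 8 features.
No choice of 3 test cases does better; here undo is left uncovered.

8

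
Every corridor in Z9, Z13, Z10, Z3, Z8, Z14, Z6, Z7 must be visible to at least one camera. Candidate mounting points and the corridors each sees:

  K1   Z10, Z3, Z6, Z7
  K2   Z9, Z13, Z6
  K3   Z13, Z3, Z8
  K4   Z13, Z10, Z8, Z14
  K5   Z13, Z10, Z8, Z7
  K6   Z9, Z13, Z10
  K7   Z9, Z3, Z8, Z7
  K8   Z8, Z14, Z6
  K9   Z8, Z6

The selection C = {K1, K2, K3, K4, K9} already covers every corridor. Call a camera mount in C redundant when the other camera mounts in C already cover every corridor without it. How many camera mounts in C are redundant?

Drop K1: Z7 uncovered — not redundant.
Drop K2: Z9 uncovered — not redundant.
Drop K3: the rest still cover every corridor — redundant.
Drop K4: Z14 uncovered — not redundant.
Drop K9: the rest still cover every corridor — redundant.
2 redundant: K3, K9.

2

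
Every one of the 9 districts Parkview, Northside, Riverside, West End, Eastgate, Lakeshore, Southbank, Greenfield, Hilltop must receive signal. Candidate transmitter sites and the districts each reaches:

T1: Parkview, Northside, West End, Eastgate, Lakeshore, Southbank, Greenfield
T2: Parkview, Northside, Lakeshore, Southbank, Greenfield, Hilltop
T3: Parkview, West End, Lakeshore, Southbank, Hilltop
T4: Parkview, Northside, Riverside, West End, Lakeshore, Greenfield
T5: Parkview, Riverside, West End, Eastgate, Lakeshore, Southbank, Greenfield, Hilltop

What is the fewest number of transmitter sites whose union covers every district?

T1, T5 together cover {Parkview, Northside, Riverside, West End, Eastgate, Lakeshore, Southbank, Greenfield, Hilltop} — every district.
No single transmitter site contains all 9 districts, so 2 is optimal.

2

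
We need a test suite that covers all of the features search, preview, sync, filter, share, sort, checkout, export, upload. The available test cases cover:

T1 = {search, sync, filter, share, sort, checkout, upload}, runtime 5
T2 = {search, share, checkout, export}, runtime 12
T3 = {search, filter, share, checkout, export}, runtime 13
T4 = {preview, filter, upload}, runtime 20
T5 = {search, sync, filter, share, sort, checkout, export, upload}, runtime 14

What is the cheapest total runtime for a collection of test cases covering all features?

34

T4, T5 cover every feature at runtime 20 + 14 = 34.
Any cover uses at least 2 test cases; among all covering selections none totals below 34.
Greedy by coverage-per-runtime would pick T1, T2, T4 for 37 — worse than the optimum 34.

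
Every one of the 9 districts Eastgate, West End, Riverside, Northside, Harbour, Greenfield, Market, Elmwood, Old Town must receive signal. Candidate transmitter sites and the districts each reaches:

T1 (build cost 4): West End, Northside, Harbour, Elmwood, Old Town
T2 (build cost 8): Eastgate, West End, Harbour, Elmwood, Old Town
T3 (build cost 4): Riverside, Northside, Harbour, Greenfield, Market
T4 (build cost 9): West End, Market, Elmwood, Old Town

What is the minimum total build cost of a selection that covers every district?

T2, T3 cover every district at build cost 8 + 4 = 12.
Any cover uses at least 2 transmitter sites; among all covering selections none totals below 12.
Greedy by coverage-per-build cost would pick T1, T3, T2 for 16 — worse than the optimum 12.

12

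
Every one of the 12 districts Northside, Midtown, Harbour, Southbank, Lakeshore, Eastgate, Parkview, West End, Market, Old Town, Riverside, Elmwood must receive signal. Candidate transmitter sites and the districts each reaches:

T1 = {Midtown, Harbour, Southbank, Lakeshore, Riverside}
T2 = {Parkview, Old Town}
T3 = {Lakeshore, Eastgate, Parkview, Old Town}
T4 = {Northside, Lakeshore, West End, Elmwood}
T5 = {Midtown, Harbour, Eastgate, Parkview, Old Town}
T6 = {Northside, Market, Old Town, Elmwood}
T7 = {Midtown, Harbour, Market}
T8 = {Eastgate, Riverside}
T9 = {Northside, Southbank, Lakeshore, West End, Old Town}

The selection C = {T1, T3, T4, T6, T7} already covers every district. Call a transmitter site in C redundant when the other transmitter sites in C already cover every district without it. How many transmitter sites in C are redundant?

2

Drop T1: Southbank, Riverside uncovered — not redundant.
Drop T3: Eastgate, Parkview uncovered — not redundant.
Drop T4: West End uncovered — not redundant.
Drop T6: the rest still cover every district — redundant.
Drop T7: the rest still cover every district — redundant.
2 redundant: T6, T7.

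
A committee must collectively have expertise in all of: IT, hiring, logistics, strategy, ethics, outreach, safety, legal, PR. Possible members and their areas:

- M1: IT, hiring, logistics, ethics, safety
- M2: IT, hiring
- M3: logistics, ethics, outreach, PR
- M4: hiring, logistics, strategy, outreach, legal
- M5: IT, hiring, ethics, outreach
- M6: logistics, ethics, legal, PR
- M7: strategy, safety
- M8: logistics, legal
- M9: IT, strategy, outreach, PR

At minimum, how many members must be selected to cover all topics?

M1, M3, M4 together cover {IT, hiring, logistics, strategy, ethics, outreach, safety, legal, PR} — every topic.
No 2 of the 9 members cover everything (all 36 pairs fall short), so 3 is minimum.

3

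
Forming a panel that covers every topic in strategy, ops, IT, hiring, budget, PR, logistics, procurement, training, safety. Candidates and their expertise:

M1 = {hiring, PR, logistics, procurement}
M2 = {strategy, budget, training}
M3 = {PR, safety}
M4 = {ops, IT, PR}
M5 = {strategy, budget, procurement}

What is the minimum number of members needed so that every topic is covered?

M1, M2, M3, M4 together cover {strategy, ops, IT, hiring, budget, PR, logistics, procurement, training, safety} — every topic.
No 3 of the 5 members cover everything (all 10 triples fall short), so 4 is minimum.

4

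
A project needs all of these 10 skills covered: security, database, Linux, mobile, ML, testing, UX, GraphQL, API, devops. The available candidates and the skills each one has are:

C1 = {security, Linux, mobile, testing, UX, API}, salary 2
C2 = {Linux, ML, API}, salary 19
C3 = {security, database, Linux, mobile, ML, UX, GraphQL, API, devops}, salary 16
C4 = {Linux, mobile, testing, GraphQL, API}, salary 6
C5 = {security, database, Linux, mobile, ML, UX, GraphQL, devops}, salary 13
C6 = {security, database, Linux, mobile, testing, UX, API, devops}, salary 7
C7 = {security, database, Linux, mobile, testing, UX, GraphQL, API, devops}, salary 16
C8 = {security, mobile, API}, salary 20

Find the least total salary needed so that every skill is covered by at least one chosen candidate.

C1, C5 cover every skill at salary 2 + 13 = 15.
Any cover uses at least 2 candidates; among all covering selections none totals below 15.

15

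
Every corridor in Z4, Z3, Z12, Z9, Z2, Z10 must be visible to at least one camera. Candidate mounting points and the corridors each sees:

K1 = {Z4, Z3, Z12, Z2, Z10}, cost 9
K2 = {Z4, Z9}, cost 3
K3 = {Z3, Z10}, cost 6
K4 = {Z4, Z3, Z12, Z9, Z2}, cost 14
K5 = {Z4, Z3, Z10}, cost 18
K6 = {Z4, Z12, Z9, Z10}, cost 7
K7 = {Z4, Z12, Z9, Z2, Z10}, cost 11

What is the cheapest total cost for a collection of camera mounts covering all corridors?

K1, K2 cover every corridor at cost 9 + 3 = 12.
Any cover uses at least 2 camera mounts; among all covering selections none totals below 12.

12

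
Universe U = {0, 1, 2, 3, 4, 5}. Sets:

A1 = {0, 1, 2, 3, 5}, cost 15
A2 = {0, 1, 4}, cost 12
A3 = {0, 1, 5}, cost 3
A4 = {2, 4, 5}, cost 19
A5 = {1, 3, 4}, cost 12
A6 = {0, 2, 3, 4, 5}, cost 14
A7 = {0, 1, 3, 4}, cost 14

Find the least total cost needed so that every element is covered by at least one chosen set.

17

A3, A6 cover every element at cost 3 + 14 = 17.
Any cover uses at least 2 sets; among all covering selections none totals below 17.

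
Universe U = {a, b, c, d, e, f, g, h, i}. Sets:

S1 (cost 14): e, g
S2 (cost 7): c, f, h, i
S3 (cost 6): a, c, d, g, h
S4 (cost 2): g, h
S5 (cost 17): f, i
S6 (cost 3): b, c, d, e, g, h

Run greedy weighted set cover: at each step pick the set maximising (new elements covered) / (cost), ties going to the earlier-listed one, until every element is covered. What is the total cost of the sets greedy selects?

Pick 1: S6 adds 6 new (b, c, d, e, g, h) at cost 3 (ratio 6/3).
Pick 2: S2 adds 2 new (f, i) at cost 7 (ratio 2/7).
Pick 3: S3 adds 1 new (a) at cost 6 (ratio 1/6).
Greedy total cost: 3 + 7 + 6 = 16.

16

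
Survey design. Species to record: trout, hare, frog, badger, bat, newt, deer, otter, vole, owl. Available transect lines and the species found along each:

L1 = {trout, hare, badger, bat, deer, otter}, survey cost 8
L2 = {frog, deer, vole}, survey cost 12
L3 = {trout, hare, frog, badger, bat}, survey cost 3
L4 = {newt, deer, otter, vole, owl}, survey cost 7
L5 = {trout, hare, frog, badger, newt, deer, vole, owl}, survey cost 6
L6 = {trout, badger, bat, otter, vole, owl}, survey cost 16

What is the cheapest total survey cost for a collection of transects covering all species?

10

L3, L4 cover every species at survey cost 3 + 7 = 10.
Any cover uses at least 2 transects; among all covering selections none totals below 10.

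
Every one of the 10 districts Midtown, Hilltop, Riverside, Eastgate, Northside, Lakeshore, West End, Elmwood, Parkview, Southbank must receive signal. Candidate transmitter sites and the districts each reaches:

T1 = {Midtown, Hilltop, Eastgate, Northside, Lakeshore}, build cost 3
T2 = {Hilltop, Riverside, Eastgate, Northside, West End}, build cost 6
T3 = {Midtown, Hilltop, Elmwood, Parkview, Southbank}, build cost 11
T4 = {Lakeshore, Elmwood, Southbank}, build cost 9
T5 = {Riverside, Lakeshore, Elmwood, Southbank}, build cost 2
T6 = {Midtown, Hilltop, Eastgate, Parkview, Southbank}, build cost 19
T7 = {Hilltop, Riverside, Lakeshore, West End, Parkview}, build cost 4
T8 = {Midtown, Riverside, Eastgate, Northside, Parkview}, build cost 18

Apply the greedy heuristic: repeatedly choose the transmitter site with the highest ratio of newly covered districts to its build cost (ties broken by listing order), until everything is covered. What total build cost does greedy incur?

Pick 1: T5 adds 4 new (Riverside, Lakeshore, Elmwood, Southbank) at build cost 2 (ratio 4/2).
Pick 2: T1 adds 4 new (Midtown, Hilltop, Eastgate, Northside) at build cost 3 (ratio 4/3).
Pick 3: T7 adds 2 new (West End, Parkview) at build cost 4 (ratio 2/4).
Greedy total build cost: 2 + 3 + 4 = 9.

9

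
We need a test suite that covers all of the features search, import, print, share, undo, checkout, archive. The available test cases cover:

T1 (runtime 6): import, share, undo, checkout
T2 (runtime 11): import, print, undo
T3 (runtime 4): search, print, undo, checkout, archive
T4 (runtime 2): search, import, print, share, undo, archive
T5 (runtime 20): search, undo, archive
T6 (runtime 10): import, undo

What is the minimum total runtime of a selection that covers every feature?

T3, T4 cover every feature at runtime 4 + 2 = 6.
Any cover uses at least 2 test cases; among all covering selections none totals below 6.

6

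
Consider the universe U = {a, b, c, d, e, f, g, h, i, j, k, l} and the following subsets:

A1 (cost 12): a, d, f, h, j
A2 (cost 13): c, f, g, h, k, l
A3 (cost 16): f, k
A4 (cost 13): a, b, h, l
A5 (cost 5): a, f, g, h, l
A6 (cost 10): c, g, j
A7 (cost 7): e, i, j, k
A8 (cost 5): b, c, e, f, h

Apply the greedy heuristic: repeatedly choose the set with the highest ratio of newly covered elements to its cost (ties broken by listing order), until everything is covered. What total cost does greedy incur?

29

Pick 1: A5 adds 5 new (a, f, g, h, l) at cost 5 (ratio 5/5).
Pick 2: A8 adds 3 new (b, c, e) at cost 5 (ratio 3/5).
Pick 3: A7 adds 3 new (i, j, k) at cost 7 (ratio 3/7).
Pick 4: A1 adds 1 new (d) at cost 12 (ratio 1/12).
Greedy total cost: 5 + 5 + 7 + 12 = 29.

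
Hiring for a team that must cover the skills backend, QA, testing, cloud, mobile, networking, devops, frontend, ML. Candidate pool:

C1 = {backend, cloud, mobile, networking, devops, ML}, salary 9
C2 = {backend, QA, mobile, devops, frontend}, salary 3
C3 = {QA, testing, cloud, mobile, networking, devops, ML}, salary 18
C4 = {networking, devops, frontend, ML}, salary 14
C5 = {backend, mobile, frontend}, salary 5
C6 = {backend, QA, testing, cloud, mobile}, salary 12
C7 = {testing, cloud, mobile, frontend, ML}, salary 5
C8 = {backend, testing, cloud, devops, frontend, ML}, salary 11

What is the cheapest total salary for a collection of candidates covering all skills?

C1, C2, C7 cover every skill at salary 9 + 3 + 5 = 17.
Any cover uses at least 2 candidates; among all covering selections none totals below 17.

17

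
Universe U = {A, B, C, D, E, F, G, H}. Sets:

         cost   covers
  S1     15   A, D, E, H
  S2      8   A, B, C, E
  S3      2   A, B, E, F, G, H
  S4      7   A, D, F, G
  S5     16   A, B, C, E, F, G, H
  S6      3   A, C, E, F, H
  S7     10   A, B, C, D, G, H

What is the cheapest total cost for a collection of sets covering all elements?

S3, S7 cover every element at cost 2 + 10 = 12.
Any cover uses at least 2 sets; among all covering selections none totals below 12.

12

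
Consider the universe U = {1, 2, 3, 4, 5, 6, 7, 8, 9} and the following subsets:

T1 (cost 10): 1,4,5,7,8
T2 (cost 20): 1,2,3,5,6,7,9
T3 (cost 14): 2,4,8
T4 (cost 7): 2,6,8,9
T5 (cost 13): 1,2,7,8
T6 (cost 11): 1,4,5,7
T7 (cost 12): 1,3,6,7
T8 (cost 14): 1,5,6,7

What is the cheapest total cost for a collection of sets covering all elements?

29

T1, T4, T7 cover every element at cost 10 + 7 + 12 = 29.
Any cover uses at least 2 sets; among all covering selections none totals below 29.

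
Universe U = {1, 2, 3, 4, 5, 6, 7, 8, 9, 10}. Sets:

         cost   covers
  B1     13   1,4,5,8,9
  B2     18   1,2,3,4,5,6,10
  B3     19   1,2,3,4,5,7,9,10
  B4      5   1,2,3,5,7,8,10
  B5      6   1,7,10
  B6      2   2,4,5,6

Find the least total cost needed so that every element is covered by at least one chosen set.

20

B1, B4, B6 cover every element at cost 13 + 5 + 2 = 20.
Any cover uses at least 3 sets; among all covering selections none totals below 20.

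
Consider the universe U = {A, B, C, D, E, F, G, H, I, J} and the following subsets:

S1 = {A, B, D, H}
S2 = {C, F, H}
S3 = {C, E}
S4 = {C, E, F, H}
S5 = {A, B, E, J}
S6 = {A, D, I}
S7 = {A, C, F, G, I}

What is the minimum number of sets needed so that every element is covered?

S1, S5, S7 together cover {A, B, C, D, E, F, G, H, I, J} — every element.
No 2 of the 7 sets cover everything (all 21 pairs fall short), so 3 is minimum.

3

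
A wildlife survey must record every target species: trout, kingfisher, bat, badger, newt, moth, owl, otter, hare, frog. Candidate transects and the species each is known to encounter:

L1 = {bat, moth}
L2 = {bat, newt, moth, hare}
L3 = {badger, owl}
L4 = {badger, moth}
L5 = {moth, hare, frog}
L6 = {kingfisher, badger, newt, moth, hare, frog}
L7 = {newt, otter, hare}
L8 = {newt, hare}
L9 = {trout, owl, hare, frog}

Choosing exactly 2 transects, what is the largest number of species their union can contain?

Choosing L6, L9 covers {trout, kingfisher, badger, newt, moth, owl, hare, frog} — 8 species.
No choice of 2 transects does better; here bat, otter are left uncovered.

8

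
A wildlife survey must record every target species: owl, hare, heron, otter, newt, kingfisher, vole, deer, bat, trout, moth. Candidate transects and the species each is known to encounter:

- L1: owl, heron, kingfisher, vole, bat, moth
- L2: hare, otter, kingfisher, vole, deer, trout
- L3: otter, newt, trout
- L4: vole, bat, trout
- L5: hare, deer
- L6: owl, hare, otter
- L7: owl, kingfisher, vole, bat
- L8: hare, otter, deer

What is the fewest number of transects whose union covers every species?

3

L1, L2, L3 together cover {owl, hare, heron, otter, newt, kingfisher, vole, deer, bat, trout, moth} — every species.
No 2 of the 8 transects cover everything (all 28 pairs fall short), so 3 is minimum.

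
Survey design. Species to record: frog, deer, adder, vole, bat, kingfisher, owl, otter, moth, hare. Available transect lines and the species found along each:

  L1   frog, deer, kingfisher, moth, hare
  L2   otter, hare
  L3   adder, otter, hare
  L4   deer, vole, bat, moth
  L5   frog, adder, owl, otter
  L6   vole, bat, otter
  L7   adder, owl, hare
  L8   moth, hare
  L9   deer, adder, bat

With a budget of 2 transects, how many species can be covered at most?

8

Choosing L1, L5 covers {frog, deer, adder, kingfisher, owl, otter, moth, hare} — 8 species.
No choice of 2 transects does better; here vole, bat are left uncovered.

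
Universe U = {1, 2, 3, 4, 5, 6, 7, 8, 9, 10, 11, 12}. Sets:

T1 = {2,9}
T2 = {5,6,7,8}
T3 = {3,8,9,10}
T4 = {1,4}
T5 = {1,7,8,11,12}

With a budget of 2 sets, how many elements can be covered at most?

8

Choosing T3, T5 covers {1, 3, 7, 8, 9, 10, 11, 12} — 8 elements.
No choice of 2 sets does better; here 2, 4, 5, 6 are left uncovered.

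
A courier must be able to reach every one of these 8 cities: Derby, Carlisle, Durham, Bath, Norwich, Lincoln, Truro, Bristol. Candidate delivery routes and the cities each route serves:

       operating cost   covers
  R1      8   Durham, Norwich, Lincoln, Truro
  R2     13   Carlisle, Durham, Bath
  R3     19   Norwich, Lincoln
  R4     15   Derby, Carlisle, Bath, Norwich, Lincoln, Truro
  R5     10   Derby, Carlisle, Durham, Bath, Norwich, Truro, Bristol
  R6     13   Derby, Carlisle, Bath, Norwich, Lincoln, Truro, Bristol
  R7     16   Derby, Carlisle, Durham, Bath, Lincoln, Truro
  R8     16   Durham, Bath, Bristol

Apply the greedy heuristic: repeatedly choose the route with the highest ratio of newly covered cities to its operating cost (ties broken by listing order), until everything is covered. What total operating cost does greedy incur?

18

Pick 1: R5 adds 7 new (Derby, Carlisle, Durham, Bath, Norwich, Truro, Bristol) at operating cost 10 (ratio 7/10).
Pick 2: R1 adds 1 new (Lincoln) at operating cost 8 (ratio 1/8).
Greedy total operating cost: 10 + 8 = 18.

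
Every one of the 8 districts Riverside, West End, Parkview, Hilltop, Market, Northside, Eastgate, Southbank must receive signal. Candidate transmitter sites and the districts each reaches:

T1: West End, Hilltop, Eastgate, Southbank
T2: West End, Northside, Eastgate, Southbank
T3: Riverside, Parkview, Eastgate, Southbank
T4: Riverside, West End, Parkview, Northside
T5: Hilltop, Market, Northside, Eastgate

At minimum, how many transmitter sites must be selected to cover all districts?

T1, T3, T5 together cover {Riverside, West End, Parkview, Hilltop, Market, Northside, Eastgate, Southbank} — every district.
No 2 of the 5 transmitter sites cover everything (all 10 pairs fall short), so 3 is minimum.

3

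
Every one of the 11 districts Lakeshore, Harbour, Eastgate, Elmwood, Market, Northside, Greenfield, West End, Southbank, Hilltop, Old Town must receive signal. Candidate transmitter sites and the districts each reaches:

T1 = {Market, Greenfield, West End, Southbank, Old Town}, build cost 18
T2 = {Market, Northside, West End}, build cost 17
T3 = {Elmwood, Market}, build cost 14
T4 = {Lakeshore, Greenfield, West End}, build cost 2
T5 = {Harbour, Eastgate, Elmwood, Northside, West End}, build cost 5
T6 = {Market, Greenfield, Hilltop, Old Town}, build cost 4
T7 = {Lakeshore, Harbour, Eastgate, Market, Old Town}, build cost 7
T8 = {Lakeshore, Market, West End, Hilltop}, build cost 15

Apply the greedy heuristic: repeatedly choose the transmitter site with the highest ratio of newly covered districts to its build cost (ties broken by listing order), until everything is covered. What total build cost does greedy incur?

Pick 1: T4 adds 3 new (Lakeshore, Greenfield, West End) at build cost 2 (ratio 3/2).
Pick 2: T5 adds 4 new (Harbour, Eastgate, Elmwood, Northside) at build cost 5 (ratio 4/5).
Pick 3: T6 adds 3 new (Market, Hilltop, Old Town) at build cost 4 (ratio 3/4).
Pick 4: T1 adds 1 new (Southbank) at build cost 18 (ratio 1/18).
Greedy total build cost: 2 + 5 + 4 + 18 = 29.

29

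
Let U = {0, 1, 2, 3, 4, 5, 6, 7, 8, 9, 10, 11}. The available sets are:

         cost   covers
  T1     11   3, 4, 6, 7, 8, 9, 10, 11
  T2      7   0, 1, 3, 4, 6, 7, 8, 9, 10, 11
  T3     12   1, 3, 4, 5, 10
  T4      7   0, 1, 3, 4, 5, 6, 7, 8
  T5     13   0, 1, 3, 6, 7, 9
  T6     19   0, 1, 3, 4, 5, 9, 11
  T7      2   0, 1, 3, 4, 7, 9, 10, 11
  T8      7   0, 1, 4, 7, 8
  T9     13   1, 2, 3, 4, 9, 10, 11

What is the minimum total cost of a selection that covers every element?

T4, T9 cover every element at cost 7 + 13 = 20.
Any cover uses at least 2 sets; among all covering selections none totals below 20.

20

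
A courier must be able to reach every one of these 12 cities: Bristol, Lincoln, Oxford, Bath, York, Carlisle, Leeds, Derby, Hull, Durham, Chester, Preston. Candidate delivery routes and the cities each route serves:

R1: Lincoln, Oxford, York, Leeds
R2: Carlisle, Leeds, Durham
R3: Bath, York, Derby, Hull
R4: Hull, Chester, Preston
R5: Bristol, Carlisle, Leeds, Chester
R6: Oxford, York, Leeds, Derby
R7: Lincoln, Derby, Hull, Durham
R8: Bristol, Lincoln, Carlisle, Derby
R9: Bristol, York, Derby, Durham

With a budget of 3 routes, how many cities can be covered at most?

Choosing R1, R3, R5 covers {Bristol, Lincoln, Oxford, Bath, York, Carlisle, Leeds, Derby, Hull, Chester} — 10 cities.
No choice of 3 routes does better; here Durham, Preston are left uncovered.

10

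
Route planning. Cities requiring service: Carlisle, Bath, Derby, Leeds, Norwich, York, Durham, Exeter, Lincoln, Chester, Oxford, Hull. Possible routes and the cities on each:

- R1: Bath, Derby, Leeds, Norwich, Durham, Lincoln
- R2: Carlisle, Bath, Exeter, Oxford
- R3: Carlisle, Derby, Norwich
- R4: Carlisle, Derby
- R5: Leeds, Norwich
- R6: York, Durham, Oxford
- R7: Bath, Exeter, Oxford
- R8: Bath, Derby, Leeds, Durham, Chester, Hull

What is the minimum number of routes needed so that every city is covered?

4

R1, R2, R6, R8 together cover {Carlisle, Bath, Derby, Leeds, Norwich, York, Durham, Exeter, Lincoln, Chester, Oxford, Hull} — every city.
No 3 of the 8 routes cover everything (all 56 triples fall short), so 4 is minimum.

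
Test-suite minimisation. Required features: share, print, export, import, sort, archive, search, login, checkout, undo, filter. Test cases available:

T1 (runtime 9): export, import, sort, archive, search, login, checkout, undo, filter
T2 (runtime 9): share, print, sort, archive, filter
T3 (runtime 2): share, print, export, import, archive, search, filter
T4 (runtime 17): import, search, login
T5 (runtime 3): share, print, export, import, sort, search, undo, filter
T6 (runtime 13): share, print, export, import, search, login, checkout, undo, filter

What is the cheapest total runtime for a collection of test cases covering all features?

11

T1, T3 cover every feature at runtime 9 + 2 = 11.
Any cover uses at least 2 test cases; among all covering selections none totals below 11.
Greedy by coverage-per-runtime would pick T3, T5, T1 for 14 — worse than the optimum 11.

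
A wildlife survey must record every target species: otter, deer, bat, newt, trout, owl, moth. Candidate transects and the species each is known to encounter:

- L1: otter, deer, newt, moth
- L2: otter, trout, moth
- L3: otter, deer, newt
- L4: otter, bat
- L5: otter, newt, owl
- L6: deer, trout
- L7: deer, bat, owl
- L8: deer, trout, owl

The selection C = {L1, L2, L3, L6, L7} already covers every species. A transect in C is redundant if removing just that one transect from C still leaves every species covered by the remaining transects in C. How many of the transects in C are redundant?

Drop L1: the rest still cover every species — redundant.
Drop L2: the rest still cover every species — redundant.
Drop L3: the rest still cover every species — redundant.
Drop L6: the rest still cover every species — redundant.
Drop L7: bat, owl uncovered — not redundant.
4 redundant: L1, L2, L3, L6.

4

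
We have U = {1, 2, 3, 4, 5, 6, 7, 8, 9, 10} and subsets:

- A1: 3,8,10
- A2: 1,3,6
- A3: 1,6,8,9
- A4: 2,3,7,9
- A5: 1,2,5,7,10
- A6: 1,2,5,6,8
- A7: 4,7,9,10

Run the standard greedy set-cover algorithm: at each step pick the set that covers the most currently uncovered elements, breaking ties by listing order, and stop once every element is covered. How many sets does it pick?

4

Pick 1: A5 covers 5 new elements (1, 2, 5, 7, 10).
Pick 2: A3 covers 3 new elements (6, 8, 9).
Pick 3: A1 covers 1 new elements (3).
Pick 4: A7 covers 1 new elements (4).
Greedy uses 4 sets. (The true minimum is 3.)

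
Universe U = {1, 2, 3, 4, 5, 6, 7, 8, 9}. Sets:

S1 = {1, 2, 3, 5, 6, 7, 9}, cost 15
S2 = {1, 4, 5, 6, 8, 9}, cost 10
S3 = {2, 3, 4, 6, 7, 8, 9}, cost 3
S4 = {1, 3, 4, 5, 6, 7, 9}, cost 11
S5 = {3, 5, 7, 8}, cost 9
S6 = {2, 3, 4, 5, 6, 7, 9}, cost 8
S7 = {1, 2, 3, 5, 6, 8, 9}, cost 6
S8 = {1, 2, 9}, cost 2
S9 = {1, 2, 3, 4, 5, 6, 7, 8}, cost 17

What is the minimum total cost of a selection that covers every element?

9

S3, S7 cover every element at cost 3 + 6 = 9.
Any cover uses at least 2 sets; among all covering selections none totals below 9.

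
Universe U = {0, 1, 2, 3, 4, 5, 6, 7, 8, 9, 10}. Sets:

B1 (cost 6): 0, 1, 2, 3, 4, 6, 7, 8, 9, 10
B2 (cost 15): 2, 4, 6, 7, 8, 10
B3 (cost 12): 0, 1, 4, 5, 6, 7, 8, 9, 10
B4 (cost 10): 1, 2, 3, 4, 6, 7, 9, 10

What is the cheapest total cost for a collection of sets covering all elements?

18

B1, B3 cover every element at cost 6 + 12 = 18.
Any cover uses at least 2 sets; among all covering selections none totals below 18.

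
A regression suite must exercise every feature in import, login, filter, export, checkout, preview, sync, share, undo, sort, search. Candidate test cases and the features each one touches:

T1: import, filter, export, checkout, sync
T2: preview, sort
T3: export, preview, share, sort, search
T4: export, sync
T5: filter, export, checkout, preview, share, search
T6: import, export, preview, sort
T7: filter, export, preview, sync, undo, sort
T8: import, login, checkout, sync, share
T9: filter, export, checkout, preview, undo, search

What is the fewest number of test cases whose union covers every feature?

T2, T8, T9 together cover {import, login, filter, export, checkout, preview, sync, share, undo, sort, search} — every feature.
No 2 of the 9 test cases cover everything (all 36 pairs fall short), so 3 is minimum.

3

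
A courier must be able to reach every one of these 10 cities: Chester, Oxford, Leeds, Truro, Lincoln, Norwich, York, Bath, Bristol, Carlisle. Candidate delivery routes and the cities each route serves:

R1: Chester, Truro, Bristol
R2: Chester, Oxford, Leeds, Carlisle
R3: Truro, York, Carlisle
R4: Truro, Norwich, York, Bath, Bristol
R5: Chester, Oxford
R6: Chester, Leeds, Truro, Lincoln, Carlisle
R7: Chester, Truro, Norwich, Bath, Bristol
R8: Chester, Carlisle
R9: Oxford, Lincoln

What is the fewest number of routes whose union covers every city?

3

R2, R4, R6 together cover {Chester, Oxford, Leeds, Truro, Lincoln, Norwich, York, Bath, Bristol, Carlisle} — every city.
No 2 of the 9 routes cover everything (all 36 pairs fall short), so 3 is minimum.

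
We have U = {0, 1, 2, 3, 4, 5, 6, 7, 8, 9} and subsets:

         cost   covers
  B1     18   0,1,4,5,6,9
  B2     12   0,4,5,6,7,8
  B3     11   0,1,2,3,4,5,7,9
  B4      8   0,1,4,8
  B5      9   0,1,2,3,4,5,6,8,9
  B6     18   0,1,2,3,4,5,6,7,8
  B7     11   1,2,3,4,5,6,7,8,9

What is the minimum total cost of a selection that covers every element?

19

B4, B7 cover every element at cost 8 + 11 = 19.
Any cover uses at least 2 sets; among all covering selections none totals below 19.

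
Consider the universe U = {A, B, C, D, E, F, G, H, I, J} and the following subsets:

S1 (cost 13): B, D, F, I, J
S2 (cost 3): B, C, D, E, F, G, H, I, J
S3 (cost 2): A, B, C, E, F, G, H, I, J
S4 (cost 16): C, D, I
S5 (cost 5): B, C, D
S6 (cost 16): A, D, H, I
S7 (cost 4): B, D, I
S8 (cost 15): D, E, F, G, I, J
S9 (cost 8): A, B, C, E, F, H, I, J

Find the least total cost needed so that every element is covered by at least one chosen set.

S2, S3 cover every element at cost 3 + 2 = 5.
Any cover uses at least 2 sets; among all covering selections none totals below 5.

5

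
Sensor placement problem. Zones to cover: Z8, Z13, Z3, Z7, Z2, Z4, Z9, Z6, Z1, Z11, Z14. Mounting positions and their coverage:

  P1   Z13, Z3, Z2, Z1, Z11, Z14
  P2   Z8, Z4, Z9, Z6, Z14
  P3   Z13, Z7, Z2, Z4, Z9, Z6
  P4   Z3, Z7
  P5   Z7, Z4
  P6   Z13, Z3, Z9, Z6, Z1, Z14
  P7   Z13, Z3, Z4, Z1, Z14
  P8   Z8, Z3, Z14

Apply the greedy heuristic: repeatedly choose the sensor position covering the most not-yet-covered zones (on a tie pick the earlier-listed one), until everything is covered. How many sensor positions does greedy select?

Pick 1: P1 covers 6 new zones (Z13, Z3, Z2, Z1, Z11, Z14).
Pick 2: P2 covers 4 new zones (Z8, Z4, Z9, Z6).
Pick 3: P3 covers 1 new zones (Z7).
Greedy uses 3 sensor positions.

3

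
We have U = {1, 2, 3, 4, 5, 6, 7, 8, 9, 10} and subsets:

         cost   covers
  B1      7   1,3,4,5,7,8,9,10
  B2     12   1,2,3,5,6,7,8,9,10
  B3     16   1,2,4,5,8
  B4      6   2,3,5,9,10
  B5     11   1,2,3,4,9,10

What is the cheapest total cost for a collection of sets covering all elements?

19

B1, B2 cover every element at cost 7 + 12 = 19.
Any cover uses at least 2 sets; among all covering selections none totals below 19.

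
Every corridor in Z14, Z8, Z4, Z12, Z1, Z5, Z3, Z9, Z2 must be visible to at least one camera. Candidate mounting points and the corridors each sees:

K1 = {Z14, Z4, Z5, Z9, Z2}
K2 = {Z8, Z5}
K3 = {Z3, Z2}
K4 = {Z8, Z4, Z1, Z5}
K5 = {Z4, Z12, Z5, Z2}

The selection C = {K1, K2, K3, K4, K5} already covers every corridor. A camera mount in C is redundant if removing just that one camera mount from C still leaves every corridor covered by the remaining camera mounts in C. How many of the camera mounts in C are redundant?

Drop K1: Z14, Z9 uncovered — not redundant.
Drop K2: the rest still cover every corridor — redundant.
Drop K3: Z3 uncovered — not redundant.
Drop K4: Z1 uncovered — not redundant.
Drop K5: Z12 uncovered — not redundant.
1 redundant: K2.

1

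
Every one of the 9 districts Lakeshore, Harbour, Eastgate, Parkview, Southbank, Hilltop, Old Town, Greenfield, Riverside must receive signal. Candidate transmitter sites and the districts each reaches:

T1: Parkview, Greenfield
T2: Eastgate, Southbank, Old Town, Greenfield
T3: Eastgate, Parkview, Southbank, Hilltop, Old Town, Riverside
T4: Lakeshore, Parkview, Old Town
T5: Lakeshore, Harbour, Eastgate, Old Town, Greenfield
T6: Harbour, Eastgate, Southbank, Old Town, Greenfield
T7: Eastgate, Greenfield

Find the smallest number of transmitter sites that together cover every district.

2

T3, T5 together cover {Lakeshore, Harbour, Eastgate, Parkview, Southbank, Hilltop, Old Town, Greenfield, Riverside} — every district.
No single transmitter site contains all 9 districts, so 2 is optimal.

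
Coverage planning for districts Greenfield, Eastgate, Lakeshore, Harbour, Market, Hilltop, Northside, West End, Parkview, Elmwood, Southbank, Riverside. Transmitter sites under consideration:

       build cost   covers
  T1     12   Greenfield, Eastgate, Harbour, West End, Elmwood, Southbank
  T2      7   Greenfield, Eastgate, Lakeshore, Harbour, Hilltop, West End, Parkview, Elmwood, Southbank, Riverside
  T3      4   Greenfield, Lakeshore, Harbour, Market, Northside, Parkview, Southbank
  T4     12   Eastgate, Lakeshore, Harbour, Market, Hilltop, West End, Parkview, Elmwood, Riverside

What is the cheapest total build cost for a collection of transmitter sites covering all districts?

T2, T3 cover every district at build cost 7 + 4 = 11.
Any cover uses at least 2 transmitter sites; among all covering selections none totals below 11.

11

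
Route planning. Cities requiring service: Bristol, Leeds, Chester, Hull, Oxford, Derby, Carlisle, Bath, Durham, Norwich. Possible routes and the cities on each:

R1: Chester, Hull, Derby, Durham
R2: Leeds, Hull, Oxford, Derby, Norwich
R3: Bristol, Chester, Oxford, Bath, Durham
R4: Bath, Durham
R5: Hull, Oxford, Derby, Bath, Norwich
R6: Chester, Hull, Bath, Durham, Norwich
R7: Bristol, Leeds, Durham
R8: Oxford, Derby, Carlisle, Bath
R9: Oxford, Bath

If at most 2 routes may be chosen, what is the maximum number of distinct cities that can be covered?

Choosing R2, R3 covers {Bristol, Leeds, Chester, Hull, Oxford, Derby, Bath, Durham, Norwich} — 9 cities.
No choice of 2 routes does better; here Carlisle is left uncovered.

9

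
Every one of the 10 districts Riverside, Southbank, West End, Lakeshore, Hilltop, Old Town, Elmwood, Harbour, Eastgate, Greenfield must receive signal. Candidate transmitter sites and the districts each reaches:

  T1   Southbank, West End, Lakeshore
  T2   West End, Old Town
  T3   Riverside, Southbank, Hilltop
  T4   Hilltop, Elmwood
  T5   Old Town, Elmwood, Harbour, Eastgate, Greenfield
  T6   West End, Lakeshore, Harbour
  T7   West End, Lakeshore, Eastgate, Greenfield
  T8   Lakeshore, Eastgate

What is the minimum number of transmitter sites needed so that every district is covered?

3

T1, T3, T5 together cover {Riverside, Southbank, West End, Lakeshore, Hilltop, Old Town, Elmwood, Harbour, Eastgate, Greenfield} — every district.
No 2 of the 8 transmitter sites cover everything (all 28 pairs fall short), so 3 is minimum.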